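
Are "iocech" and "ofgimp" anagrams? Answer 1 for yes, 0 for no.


Strings: "iocech", "ofgimp"
Sorted first:  ccehio
Sorted second: fgimop
Differ at position 0: 'c' vs 'f' => not anagrams

0


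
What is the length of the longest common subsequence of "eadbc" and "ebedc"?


LCS of "eadbc" and "ebedc"
DP table:
           e    b    e    d    c
      0    0    0    0    0    0
  e   0    1    1    1    1    1
  a   0    1    1    1    1    1
  d   0    1    1    1    2    2
  b   0    1    2    2    2    2
  c   0    1    2    2    2    3
LCS length = dp[5][5] = 3

3


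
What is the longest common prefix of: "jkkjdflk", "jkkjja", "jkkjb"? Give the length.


Words: jkkjdflk, jkkjja, jkkjb
  Position 0: all 'j' => match
  Position 1: all 'k' => match
  Position 2: all 'k' => match
  Position 3: all 'j' => match
  Position 4: ('d', 'j', 'b') => mismatch, stop
LCP = "jkkj" (length 4)

4


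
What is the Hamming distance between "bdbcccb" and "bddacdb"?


Comparing "bdbcccb" and "bddacdb" position by position:
  Position 0: 'b' vs 'b' => same
  Position 1: 'd' vs 'd' => same
  Position 2: 'b' vs 'd' => differ
  Position 3: 'c' vs 'a' => differ
  Position 4: 'c' vs 'c' => same
  Position 5: 'c' vs 'd' => differ
  Position 6: 'b' vs 'b' => same
Total differences (Hamming distance): 3

3


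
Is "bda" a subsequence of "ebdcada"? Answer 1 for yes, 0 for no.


Check if "bda" is a subsequence of "ebdcada"
Greedy scan:
  Position 0 ('e'): no match needed
  Position 1 ('b'): matches sub[0] = 'b'
  Position 2 ('d'): matches sub[1] = 'd'
  Position 3 ('c'): no match needed
  Position 4 ('a'): matches sub[2] = 'a'
  Position 5 ('d'): no match needed
  Position 6 ('a'): no match needed
All 3 characters matched => is a subsequence

1


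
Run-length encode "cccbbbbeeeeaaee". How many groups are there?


Input: cccbbbbeeeeaaee
Scanning for consecutive runs:
  Group 1: 'c' x 3 (positions 0-2)
  Group 2: 'b' x 4 (positions 3-6)
  Group 3: 'e' x 4 (positions 7-10)
  Group 4: 'a' x 2 (positions 11-12)
  Group 5: 'e' x 2 (positions 13-14)
Total groups: 5

5


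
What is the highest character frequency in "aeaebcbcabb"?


Input: aeaebcbcabb
Character counts:
  'a': 3
  'b': 4
  'c': 2
  'e': 2
Maximum frequency: 4

4


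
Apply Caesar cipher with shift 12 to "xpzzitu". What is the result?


Caesar cipher: shift "xpzzitu" by 12
  'x' (pos 23) + 12 = pos 9 = 'j'
  'p' (pos 15) + 12 = pos 1 = 'b'
  'z' (pos 25) + 12 = pos 11 = 'l'
  'z' (pos 25) + 12 = pos 11 = 'l'
  'i' (pos 8) + 12 = pos 20 = 'u'
  't' (pos 19) + 12 = pos 5 = 'f'
  'u' (pos 20) + 12 = pos 6 = 'g'
Result: jbllufg

jbllufg


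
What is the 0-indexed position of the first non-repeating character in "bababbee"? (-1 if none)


Input: bababbee
Character frequencies:
  'a': 2
  'b': 4
  'e': 2
Scanning left to right for freq == 1:
  Position 0 ('b'): freq=4, skip
  Position 1 ('a'): freq=2, skip
  Position 2 ('b'): freq=4, skip
  Position 3 ('a'): freq=2, skip
  Position 4 ('b'): freq=4, skip
  Position 5 ('b'): freq=4, skip
  Position 6 ('e'): freq=2, skip
  Position 7 ('e'): freq=2, skip
  No unique character found => answer = -1

-1


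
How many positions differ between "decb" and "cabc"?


Comparing "decb" and "cabc" position by position:
  Position 0: 'd' vs 'c' => DIFFER
  Position 1: 'e' vs 'a' => DIFFER
  Position 2: 'c' vs 'b' => DIFFER
  Position 3: 'b' vs 'c' => DIFFER
Positions that differ: 4

4


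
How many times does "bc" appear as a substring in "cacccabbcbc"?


Searching for "bc" in "cacccabbcbc"
Scanning each position:
  Position 0: "ca" => no
  Position 1: "ac" => no
  Position 2: "cc" => no
  Position 3: "cc" => no
  Position 4: "ca" => no
  Position 5: "ab" => no
  Position 6: "bb" => no
  Position 7: "bc" => MATCH
  Position 8: "cb" => no
  Position 9: "bc" => MATCH
Total occurrences: 2

2


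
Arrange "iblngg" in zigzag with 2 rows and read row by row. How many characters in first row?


Zigzag "iblngg" into 2 rows:
Placing characters:
  'i' => row 0
  'b' => row 1
  'l' => row 0
  'n' => row 1
  'g' => row 0
  'g' => row 1
Rows:
  Row 0: "ilg"
  Row 1: "bng"
First row length: 3

3


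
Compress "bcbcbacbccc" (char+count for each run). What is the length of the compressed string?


Input: bcbcbacbccc
Runs:
  'b' x 1 => "b1"
  'c' x 1 => "c1"
  'b' x 1 => "b1"
  'c' x 1 => "c1"
  'b' x 1 => "b1"
  'a' x 1 => "a1"
  'c' x 1 => "c1"
  'b' x 1 => "b1"
  'c' x 3 => "c3"
Compressed: "b1c1b1c1b1a1c1b1c3"
Compressed length: 18

18


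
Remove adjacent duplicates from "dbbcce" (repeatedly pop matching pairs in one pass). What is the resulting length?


Input: dbbcce
Stack-based adjacent duplicate removal:
  Read 'd': push. Stack: d
  Read 'b': push. Stack: db
  Read 'b': matches stack top 'b' => pop. Stack: d
  Read 'c': push. Stack: dc
  Read 'c': matches stack top 'c' => pop. Stack: d
  Read 'e': push. Stack: de
Final stack: "de" (length 2)

2


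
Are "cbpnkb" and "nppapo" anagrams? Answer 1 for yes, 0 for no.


Strings: "cbpnkb", "nppapo"
Sorted first:  bbcknp
Sorted second: anoppp
Differ at position 0: 'b' vs 'a' => not anagrams

0


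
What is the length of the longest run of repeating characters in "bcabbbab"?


Input: "bcabbbab"
Scanning for longest run:
  Position 1 ('c'): new char, reset run to 1
  Position 2 ('a'): new char, reset run to 1
  Position 3 ('b'): new char, reset run to 1
  Position 4 ('b'): continues run of 'b', length=2
  Position 5 ('b'): continues run of 'b', length=3
  Position 6 ('a'): new char, reset run to 1
  Position 7 ('b'): new char, reset run to 1
Longest run: 'b' with length 3

3


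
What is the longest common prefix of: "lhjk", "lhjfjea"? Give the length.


Words: lhjk, lhjfjea
  Position 0: all 'l' => match
  Position 1: all 'h' => match
  Position 2: all 'j' => match
  Position 3: ('k', 'f') => mismatch, stop
LCP = "lhj" (length 3)

3


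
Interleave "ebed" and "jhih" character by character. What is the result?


Interleaving "ebed" and "jhih":
  Position 0: 'e' from first, 'j' from second => "ej"
  Position 1: 'b' from first, 'h' from second => "bh"
  Position 2: 'e' from first, 'i' from second => "ei"
  Position 3: 'd' from first, 'h' from second => "dh"
Result: ejbheidh

ejbheidh


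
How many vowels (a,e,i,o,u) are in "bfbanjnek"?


Input: bfbanjnek
Checking each character:
  'b' at position 0: consonant
  'f' at position 1: consonant
  'b' at position 2: consonant
  'a' at position 3: vowel (running total: 1)
  'n' at position 4: consonant
  'j' at position 5: consonant
  'n' at position 6: consonant
  'e' at position 7: vowel (running total: 2)
  'k' at position 8: consonant
Total vowels: 2

2


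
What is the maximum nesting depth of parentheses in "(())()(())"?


Input: "(())()(())"
Tracking depth:
  Position 0 '(': depth becomes 1
  Position 1 '(': depth becomes 2
  Position 2 ')': depth becomes 1
  Position 3 ')': depth becomes 0
  Position 4 '(': depth becomes 1
  Position 5 ')': depth becomes 0
  Position 6 '(': depth becomes 1
  Position 7 '(': depth becomes 2
  Position 8 ')': depth becomes 1
  Position 9 ')': depth becomes 0
Maximum depth reached: 2

2


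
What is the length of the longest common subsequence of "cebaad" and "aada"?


LCS of "cebaad" and "aada"
DP table:
           a    a    d    a
      0    0    0    0    0
  c   0    0    0    0    0
  e   0    0    0    0    0
  b   0    0    0    0    0
  a   0    1    1    1    1
  a   0    1    2    2    2
  d   0    1    2    3    3
LCS length = dp[6][4] = 3

3


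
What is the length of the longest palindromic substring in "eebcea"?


Input: "eebcea"
Checking substrings for palindromes:
  [0:2] "ee" (len 2) => palindrome
Longest palindromic substring: "ee" with length 2

2


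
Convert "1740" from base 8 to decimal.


Input: "1740" in base 8
Positional expansion:
  Digit '1' (value 1) x 8^3 = 512
  Digit '7' (value 7) x 8^2 = 448
  Digit '4' (value 4) x 8^1 = 32
  Digit '0' (value 0) x 8^0 = 0
Sum = 992

992


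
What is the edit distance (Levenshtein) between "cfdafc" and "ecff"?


Computing edit distance: "cfdafc" -> "ecff"
DP table:
           e    c    f    f
      0    1    2    3    4
  c   1    1    1    2    3
  f   2    2    2    1    2
  d   3    3    3    2    2
  a   4    4    4    3    3
  f   5    5    5    4    3
  c   6    6    5    5    4
Edit distance = dp[6][4] = 4

4


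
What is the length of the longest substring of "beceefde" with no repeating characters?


Input: "beceefde"
Sliding window (track last position of each char):
  Position 0 ('b'): window [0,0] length 1 -- new best
  Position 1 ('e'): window [0,1] length 2 -- new best
  Position 2 ('c'): window [0,2] length 3 -- new best
  Position 3 ('e'): repeat (last at 1), move window start to 2
  Position 3 ('e'): window [2,3] length 2
  Position 4 ('e'): repeat (last at 3), move window start to 4
  Position 4 ('e'): window [4,4] length 1
  Position 5 ('f'): window [4,5] length 2
  Position 6 ('d'): window [4,6] length 3
  Position 7 ('e'): repeat (last at 4), move window start to 5
  Position 7 ('e'): window [5,7] length 3
Longest substring with no repeats: "bec" with length 3

3


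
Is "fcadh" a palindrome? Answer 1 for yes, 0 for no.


Input: fcadh
Reversed: hdacf
  Compare pos 0 ('f') with pos 4 ('h'): MISMATCH
  Compare pos 1 ('c') with pos 3 ('d'): MISMATCH
Result: not a palindrome

0


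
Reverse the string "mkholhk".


Input: mkholhk
Reading characters right to left:
  Position 6: 'k'
  Position 5: 'h'
  Position 4: 'l'
  Position 3: 'o'
  Position 2: 'h'
  Position 1: 'k'
  Position 0: 'm'
Reversed: khlohkm

khlohkm


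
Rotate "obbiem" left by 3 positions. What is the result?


Input: "obbiem", rotate left by 3
First 3 characters: "obb"
Remaining characters: "iem"
Concatenate remaining + first: "iem" + "obb" = "iemobb"

iemobb


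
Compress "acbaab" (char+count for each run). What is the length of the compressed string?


Input: acbaab
Runs:
  'a' x 1 => "a1"
  'c' x 1 => "c1"
  'b' x 1 => "b1"
  'a' x 2 => "a2"
  'b' x 1 => "b1"
Compressed: "a1c1b1a2b1"
Compressed length: 10

10


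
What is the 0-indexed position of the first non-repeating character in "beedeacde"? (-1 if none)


Input: beedeacde
Character frequencies:
  'a': 1
  'b': 1
  'c': 1
  'd': 2
  'e': 4
Scanning left to right for freq == 1:
  Position 0 ('b'): unique! => answer = 0

0


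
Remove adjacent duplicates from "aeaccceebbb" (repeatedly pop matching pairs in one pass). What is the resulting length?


Input: aeaccceebbb
Stack-based adjacent duplicate removal:
  Read 'a': push. Stack: a
  Read 'e': push. Stack: ae
  Read 'a': push. Stack: aea
  Read 'c': push. Stack: aeac
  Read 'c': matches stack top 'c' => pop. Stack: aea
  Read 'c': push. Stack: aeac
  Read 'e': push. Stack: aeace
  Read 'e': matches stack top 'e' => pop. Stack: aeac
  Read 'b': push. Stack: aeacb
  Read 'b': matches stack top 'b' => pop. Stack: aeac
  Read 'b': push. Stack: aeacb
Final stack: "aeacb" (length 5)

5


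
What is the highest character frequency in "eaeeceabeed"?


Input: eaeeceabeed
Character counts:
  'a': 2
  'b': 1
  'c': 1
  'd': 1
  'e': 6
Maximum frequency: 6

6


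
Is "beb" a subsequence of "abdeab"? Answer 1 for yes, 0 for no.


Check if "beb" is a subsequence of "abdeab"
Greedy scan:
  Position 0 ('a'): no match needed
  Position 1 ('b'): matches sub[0] = 'b'
  Position 2 ('d'): no match needed
  Position 3 ('e'): matches sub[1] = 'e'
  Position 4 ('a'): no match needed
  Position 5 ('b'): matches sub[2] = 'b'
All 3 characters matched => is a subsequence

1


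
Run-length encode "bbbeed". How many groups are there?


Input: bbbeed
Scanning for consecutive runs:
  Group 1: 'b' x 3 (positions 0-2)
  Group 2: 'e' x 2 (positions 3-4)
  Group 3: 'd' x 1 (positions 5-5)
Total groups: 3

3


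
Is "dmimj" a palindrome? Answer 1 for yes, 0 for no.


Input: dmimj
Reversed: jmimd
  Compare pos 0 ('d') with pos 4 ('j'): MISMATCH
  Compare pos 1 ('m') with pos 3 ('m'): match
Result: not a palindrome

0


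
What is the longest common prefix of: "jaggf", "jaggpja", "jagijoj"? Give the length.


Words: jaggf, jaggpja, jagijoj
  Position 0: all 'j' => match
  Position 1: all 'a' => match
  Position 2: all 'g' => match
  Position 3: ('g', 'g', 'i') => mismatch, stop
LCP = "jag" (length 3)

3


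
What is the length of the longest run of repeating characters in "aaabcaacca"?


Input: "aaabcaacca"
Scanning for longest run:
  Position 1 ('a'): continues run of 'a', length=2
  Position 2 ('a'): continues run of 'a', length=3
  Position 3 ('b'): new char, reset run to 1
  Position 4 ('c'): new char, reset run to 1
  Position 5 ('a'): new char, reset run to 1
  Position 6 ('a'): continues run of 'a', length=2
  Position 7 ('c'): new char, reset run to 1
  Position 8 ('c'): continues run of 'c', length=2
  Position 9 ('a'): new char, reset run to 1
Longest run: 'a' with length 3

3


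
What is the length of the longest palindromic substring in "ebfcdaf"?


Input: "ebfcdaf"
Checking substrings for palindromes:
  No multi-char palindromic substrings found
Longest palindromic substring: "e" with length 1

1


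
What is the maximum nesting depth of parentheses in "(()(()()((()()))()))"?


Input: "(()(()()((()()))()))"
Tracking depth:
  Position 0 '(': depth becomes 1
  Position 1 '(': depth becomes 2
  Position 2 ')': depth becomes 1
  Position 3 '(': depth becomes 2
  Position 4 '(': depth becomes 3
  Position 5 ')': depth becomes 2
  Position 6 '(': depth becomes 3
  Position 7 ')': depth becomes 2
  Position 8 '(': depth becomes 3
  Position 9 '(': depth becomes 4
  Position 10 '(': depth becomes 5
  Position 11 ')': depth becomes 4
  Position 12 '(': depth becomes 5
  Position 13 ')': depth becomes 4
  Position 14 ')': depth becomes 3
  Position 15 ')': depth becomes 2
  Position 16 '(': depth becomes 3
  Position 17 ')': depth becomes 2
  Position 18 ')': depth becomes 1
  Position 19 ')': depth becomes 0
Maximum depth reached: 5

5


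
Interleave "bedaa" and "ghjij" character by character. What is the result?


Interleaving "bedaa" and "ghjij":
  Position 0: 'b' from first, 'g' from second => "bg"
  Position 1: 'e' from first, 'h' from second => "eh"
  Position 2: 'd' from first, 'j' from second => "dj"
  Position 3: 'a' from first, 'i' from second => "ai"
  Position 4: 'a' from first, 'j' from second => "aj"
Result: bgehdjaiaj

bgehdjaiaj


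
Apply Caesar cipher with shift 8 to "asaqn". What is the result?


Caesar cipher: shift "asaqn" by 8
  'a' (pos 0) + 8 = pos 8 = 'i'
  's' (pos 18) + 8 = pos 0 = 'a'
  'a' (pos 0) + 8 = pos 8 = 'i'
  'q' (pos 16) + 8 = pos 24 = 'y'
  'n' (pos 13) + 8 = pos 21 = 'v'
Result: iaiyv

iaiyv


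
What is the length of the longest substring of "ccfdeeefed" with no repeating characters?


Input: "ccfdeeefed"
Sliding window (track last position of each char):
  Position 0 ('c'): window [0,0] length 1 -- new best
  Position 1 ('c'): repeat (last at 0), move window start to 1
  Position 1 ('c'): window [1,1] length 1
  Position 2 ('f'): window [1,2] length 2 -- new best
  Position 3 ('d'): window [1,3] length 3 -- new best
  Position 4 ('e'): window [1,4] length 4 -- new best
  Position 5 ('e'): repeat (last at 4), move window start to 5
  Position 5 ('e'): window [5,5] length 1
  Position 6 ('e'): repeat (last at 5), move window start to 6
  Position 6 ('e'): window [6,6] length 1
  Position 7 ('f'): window [6,7] length 2
  Position 8 ('e'): repeat (last at 6), move window start to 7
  Position 8 ('e'): window [7,8] length 2
  Position 9 ('d'): window [7,9] length 3
Longest substring with no repeats: "cfde" with length 4

4


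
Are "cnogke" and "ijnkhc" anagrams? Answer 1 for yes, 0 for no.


Strings: "cnogke", "ijnkhc"
Sorted first:  cegkno
Sorted second: chijkn
Differ at position 1: 'e' vs 'h' => not anagrams

0


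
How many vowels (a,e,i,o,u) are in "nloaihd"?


Input: nloaihd
Checking each character:
  'n' at position 0: consonant
  'l' at position 1: consonant
  'o' at position 2: vowel (running total: 1)
  'a' at position 3: vowel (running total: 2)
  'i' at position 4: vowel (running total: 3)
  'h' at position 5: consonant
  'd' at position 6: consonant
Total vowels: 3

3


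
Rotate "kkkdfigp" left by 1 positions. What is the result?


Input: "kkkdfigp", rotate left by 1
First 1 characters: "k"
Remaining characters: "kkdfigp"
Concatenate remaining + first: "kkdfigp" + "k" = "kkdfigpk"

kkdfigpk


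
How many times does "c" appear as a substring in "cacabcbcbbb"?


Searching for "c" in "cacabcbcbbb"
Scanning each position:
  Position 0: "c" => MATCH
  Position 1: "a" => no
  Position 2: "c" => MATCH
  Position 3: "a" => no
  Position 4: "b" => no
  Position 5: "c" => MATCH
  Position 6: "b" => no
  Position 7: "c" => MATCH
  Position 8: "b" => no
  Position 9: "b" => no
  Position 10: "b" => no
Total occurrences: 4

4


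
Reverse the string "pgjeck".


Input: pgjeck
Reading characters right to left:
  Position 5: 'k'
  Position 4: 'c'
  Position 3: 'e'
  Position 2: 'j'
  Position 1: 'g'
  Position 0: 'p'
Reversed: kcejgp

kcejgp


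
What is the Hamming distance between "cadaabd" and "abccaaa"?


Comparing "cadaabd" and "abccaaa" position by position:
  Position 0: 'c' vs 'a' => differ
  Position 1: 'a' vs 'b' => differ
  Position 2: 'd' vs 'c' => differ
  Position 3: 'a' vs 'c' => differ
  Position 4: 'a' vs 'a' => same
  Position 5: 'b' vs 'a' => differ
  Position 6: 'd' vs 'a' => differ
Total differences (Hamming distance): 6

6


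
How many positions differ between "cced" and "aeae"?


Comparing "cced" and "aeae" position by position:
  Position 0: 'c' vs 'a' => DIFFER
  Position 1: 'c' vs 'e' => DIFFER
  Position 2: 'e' vs 'a' => DIFFER
  Position 3: 'd' vs 'e' => DIFFER
Positions that differ: 4

4


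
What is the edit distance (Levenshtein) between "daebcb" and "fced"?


Computing edit distance: "daebcb" -> "fced"
DP table:
           f    c    e    d
      0    1    2    3    4
  d   1    1    2    3    3
  a   2    2    2    3    4
  e   3    3    3    2    3
  b   4    4    4    3    3
  c   5    5    4    4    4
  b   6    6    5    5    5
Edit distance = dp[6][4] = 5

5


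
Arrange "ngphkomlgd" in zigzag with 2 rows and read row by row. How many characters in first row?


Zigzag "ngphkomlgd" into 2 rows:
Placing characters:
  'n' => row 0
  'g' => row 1
  'p' => row 0
  'h' => row 1
  'k' => row 0
  'o' => row 1
  'm' => row 0
  'l' => row 1
  'g' => row 0
  'd' => row 1
Rows:
  Row 0: "npkmg"
  Row 1: "ghold"
First row length: 5

5


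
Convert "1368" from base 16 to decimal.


Input: "1368" in base 16
Positional expansion:
  Digit '1' (value 1) x 16^3 = 4096
  Digit '3' (value 3) x 16^2 = 768
  Digit '6' (value 6) x 16^1 = 96
  Digit '8' (value 8) x 16^0 = 8
Sum = 4968

4968


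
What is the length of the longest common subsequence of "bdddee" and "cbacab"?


LCS of "bdddee" and "cbacab"
DP table:
           c    b    a    c    a    b
      0    0    0    0    0    0    0
  b   0    0    1    1    1    1    1
  d   0    0    1    1    1    1    1
  d   0    0    1    1    1    1    1
  d   0    0    1    1    1    1    1
  e   0    0    1    1    1    1    1
  e   0    0    1    1    1    1    1
LCS length = dp[6][6] = 1

1


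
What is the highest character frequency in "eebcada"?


Input: eebcada
Character counts:
  'a': 2
  'b': 1
  'c': 1
  'd': 1
  'e': 2
Maximum frequency: 2

2


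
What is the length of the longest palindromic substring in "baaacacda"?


Input: "baaacacda"
Checking substrings for palindromes:
  [1:4] "aaa" (len 3) => palindrome
  [3:6] "aca" (len 3) => palindrome
  [4:7] "cac" (len 3) => palindrome
  [1:3] "aa" (len 2) => palindrome
  [2:4] "aa" (len 2) => palindrome
Longest palindromic substring: "aaa" with length 3

3


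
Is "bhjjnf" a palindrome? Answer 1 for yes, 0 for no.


Input: bhjjnf
Reversed: fnjjhb
  Compare pos 0 ('b') with pos 5 ('f'): MISMATCH
  Compare pos 1 ('h') with pos 4 ('n'): MISMATCH
  Compare pos 2 ('j') with pos 3 ('j'): match
Result: not a palindrome

0


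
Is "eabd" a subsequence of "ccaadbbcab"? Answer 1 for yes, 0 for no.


Check if "eabd" is a subsequence of "ccaadbbcab"
Greedy scan:
  Position 0 ('c'): no match needed
  Position 1 ('c'): no match needed
  Position 2 ('a'): no match needed
  Position 3 ('a'): no match needed
  Position 4 ('d'): no match needed
  Position 5 ('b'): no match needed
  Position 6 ('b'): no match needed
  Position 7 ('c'): no match needed
  Position 8 ('a'): no match needed
  Position 9 ('b'): no match needed
Only matched 0/4 characters => not a subsequence

0


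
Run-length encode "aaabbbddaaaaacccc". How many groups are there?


Input: aaabbbddaaaaacccc
Scanning for consecutive runs:
  Group 1: 'a' x 3 (positions 0-2)
  Group 2: 'b' x 3 (positions 3-5)
  Group 3: 'd' x 2 (positions 6-7)
  Group 4: 'a' x 5 (positions 8-12)
  Group 5: 'c' x 4 (positions 13-16)
Total groups: 5

5


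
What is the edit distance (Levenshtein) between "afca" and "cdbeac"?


Computing edit distance: "afca" -> "cdbeac"
DP table:
           c    d    b    e    a    c
      0    1    2    3    4    5    6
  a   1    1    2    3    4    4    5
  f   2    2    2    3    4    5    5
  c   3    2    3    3    4    5    5
  a   4    3    3    4    4    4    5
Edit distance = dp[4][6] = 5

5


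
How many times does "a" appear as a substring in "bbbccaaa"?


Searching for "a" in "bbbccaaa"
Scanning each position:
  Position 0: "b" => no
  Position 1: "b" => no
  Position 2: "b" => no
  Position 3: "c" => no
  Position 4: "c" => no
  Position 5: "a" => MATCH
  Position 6: "a" => MATCH
  Position 7: "a" => MATCH
Total occurrences: 3

3


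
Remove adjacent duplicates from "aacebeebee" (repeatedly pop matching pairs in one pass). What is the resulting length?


Input: aacebeebee
Stack-based adjacent duplicate removal:
  Read 'a': push. Stack: a
  Read 'a': matches stack top 'a' => pop. Stack: (empty)
  Read 'c': push. Stack: c
  Read 'e': push. Stack: ce
  Read 'b': push. Stack: ceb
  Read 'e': push. Stack: cebe
  Read 'e': matches stack top 'e' => pop. Stack: ceb
  Read 'b': matches stack top 'b' => pop. Stack: ce
  Read 'e': matches stack top 'e' => pop. Stack: c
  Read 'e': push. Stack: ce
Final stack: "ce" (length 2)

2


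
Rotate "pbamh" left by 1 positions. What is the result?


Input: "pbamh", rotate left by 1
First 1 characters: "p"
Remaining characters: "bamh"
Concatenate remaining + first: "bamh" + "p" = "bamhp"

bamhp


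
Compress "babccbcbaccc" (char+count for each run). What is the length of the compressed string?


Input: babccbcbaccc
Runs:
  'b' x 1 => "b1"
  'a' x 1 => "a1"
  'b' x 1 => "b1"
  'c' x 2 => "c2"
  'b' x 1 => "b1"
  'c' x 1 => "c1"
  'b' x 1 => "b1"
  'a' x 1 => "a1"
  'c' x 3 => "c3"
Compressed: "b1a1b1c2b1c1b1a1c3"
Compressed length: 18

18


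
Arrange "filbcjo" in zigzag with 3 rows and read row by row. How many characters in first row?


Zigzag "filbcjo" into 3 rows:
Placing characters:
  'f' => row 0
  'i' => row 1
  'l' => row 2
  'b' => row 1
  'c' => row 0
  'j' => row 1
  'o' => row 2
Rows:
  Row 0: "fc"
  Row 1: "ibj"
  Row 2: "lo"
First row length: 2

2


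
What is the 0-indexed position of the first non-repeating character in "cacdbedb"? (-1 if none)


Input: cacdbedb
Character frequencies:
  'a': 1
  'b': 2
  'c': 2
  'd': 2
  'e': 1
Scanning left to right for freq == 1:
  Position 0 ('c'): freq=2, skip
  Position 1 ('a'): unique! => answer = 1

1


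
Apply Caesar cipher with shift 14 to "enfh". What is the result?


Caesar cipher: shift "enfh" by 14
  'e' (pos 4) + 14 = pos 18 = 's'
  'n' (pos 13) + 14 = pos 1 = 'b'
  'f' (pos 5) + 14 = pos 19 = 't'
  'h' (pos 7) + 14 = pos 21 = 'v'
Result: sbtv

sbtv


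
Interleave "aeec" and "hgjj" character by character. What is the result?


Interleaving "aeec" and "hgjj":
  Position 0: 'a' from first, 'h' from second => "ah"
  Position 1: 'e' from first, 'g' from second => "eg"
  Position 2: 'e' from first, 'j' from second => "ej"
  Position 3: 'c' from first, 'j' from second => "cj"
Result: ahegejcj

ahegejcj


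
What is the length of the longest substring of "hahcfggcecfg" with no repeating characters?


Input: "hahcfggcecfg"
Sliding window (track last position of each char):
  Position 0 ('h'): window [0,0] length 1 -- new best
  Position 1 ('a'): window [0,1] length 2 -- new best
  Position 2 ('h'): repeat (last at 0), move window start to 1
  Position 2 ('h'): window [1,2] length 2
  Position 3 ('c'): window [1,3] length 3 -- new best
  Position 4 ('f'): window [1,4] length 4 -- new best
  Position 5 ('g'): window [1,5] length 5 -- new best
  Position 6 ('g'): repeat (last at 5), move window start to 6
  Position 6 ('g'): window [6,6] length 1
  Position 7 ('c'): window [6,7] length 2
  Position 8 ('e'): window [6,8] length 3
  Position 9 ('c'): repeat (last at 7), move window start to 8
  Position 9 ('c'): window [8,9] length 2
  Position 10 ('f'): window [8,10] length 3
  Position 11 ('g'): window [8,11] length 4
Longest substring with no repeats: "ahcfg" with length 5

5


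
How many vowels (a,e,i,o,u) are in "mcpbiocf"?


Input: mcpbiocf
Checking each character:
  'm' at position 0: consonant
  'c' at position 1: consonant
  'p' at position 2: consonant
  'b' at position 3: consonant
  'i' at position 4: vowel (running total: 1)
  'o' at position 5: vowel (running total: 2)
  'c' at position 6: consonant
  'f' at position 7: consonant
Total vowels: 2

2


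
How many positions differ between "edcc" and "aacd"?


Comparing "edcc" and "aacd" position by position:
  Position 0: 'e' vs 'a' => DIFFER
  Position 1: 'd' vs 'a' => DIFFER
  Position 2: 'c' vs 'c' => same
  Position 3: 'c' vs 'd' => DIFFER
Positions that differ: 3

3


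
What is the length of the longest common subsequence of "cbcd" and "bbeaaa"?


LCS of "cbcd" and "bbeaaa"
DP table:
           b    b    e    a    a    a
      0    0    0    0    0    0    0
  c   0    0    0    0    0    0    0
  b   0    1    1    1    1    1    1
  c   0    1    1    1    1    1    1
  d   0    1    1    1    1    1    1
LCS length = dp[4][6] = 1

1


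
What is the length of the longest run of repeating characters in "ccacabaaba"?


Input: "ccacabaaba"
Scanning for longest run:
  Position 1 ('c'): continues run of 'c', length=2
  Position 2 ('a'): new char, reset run to 1
  Position 3 ('c'): new char, reset run to 1
  Position 4 ('a'): new char, reset run to 1
  Position 5 ('b'): new char, reset run to 1
  Position 6 ('a'): new char, reset run to 1
  Position 7 ('a'): continues run of 'a', length=2
  Position 8 ('b'): new char, reset run to 1
  Position 9 ('a'): new char, reset run to 1
Longest run: 'c' with length 2

2


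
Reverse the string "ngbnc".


Input: ngbnc
Reading characters right to left:
  Position 4: 'c'
  Position 3: 'n'
  Position 2: 'b'
  Position 1: 'g'
  Position 0: 'n'
Reversed: cnbgn

cnbgn


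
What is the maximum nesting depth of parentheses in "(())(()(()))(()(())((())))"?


Input: "(())(()(()))(()(())((())))"
Tracking depth:
  Position 0 '(': depth becomes 1
  Position 1 '(': depth becomes 2
  Position 2 ')': depth becomes 1
  Position 3 ')': depth becomes 0
  Position 4 '(': depth becomes 1
  Position 5 '(': depth becomes 2
  Position 6 ')': depth becomes 1
  Position 7 '(': depth becomes 2
  Position 8 '(': depth becomes 3
  Position 9 ')': depth becomes 2
  Position 10 ')': depth becomes 1
  Position 11 ')': depth becomes 0
  Position 12 '(': depth becomes 1
  Position 13 '(': depth becomes 2
  Position 14 ')': depth becomes 1
  Position 15 '(': depth becomes 2
  Position 16 '(': depth becomes 3
  Position 17 ')': depth becomes 2
  Position 18 ')': depth becomes 1
  Position 19 '(': depth becomes 2
  Position 20 '(': depth becomes 3
  Position 21 '(': depth becomes 4
  Position 22 ')': depth becomes 3
  Position 23 ')': depth becomes 2
  Position 24 ')': depth becomes 1
  Position 25 ')': depth becomes 0
Maximum depth reached: 4

4


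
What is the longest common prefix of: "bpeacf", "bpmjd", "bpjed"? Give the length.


Words: bpeacf, bpmjd, bpjed
  Position 0: all 'b' => match
  Position 1: all 'p' => match
  Position 2: ('e', 'm', 'j') => mismatch, stop
LCP = "bp" (length 2)

2


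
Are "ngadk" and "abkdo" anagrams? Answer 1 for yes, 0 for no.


Strings: "ngadk", "abkdo"
Sorted first:  adgkn
Sorted second: abdko
Differ at position 1: 'd' vs 'b' => not anagrams

0


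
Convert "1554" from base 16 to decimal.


Input: "1554" in base 16
Positional expansion:
  Digit '1' (value 1) x 16^3 = 4096
  Digit '5' (value 5) x 16^2 = 1280
  Digit '5' (value 5) x 16^1 = 80
  Digit '4' (value 4) x 16^0 = 4
Sum = 5460

5460


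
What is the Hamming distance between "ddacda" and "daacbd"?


Comparing "ddacda" and "daacbd" position by position:
  Position 0: 'd' vs 'd' => same
  Position 1: 'd' vs 'a' => differ
  Position 2: 'a' vs 'a' => same
  Position 3: 'c' vs 'c' => same
  Position 4: 'd' vs 'b' => differ
  Position 5: 'a' vs 'd' => differ
Total differences (Hamming distance): 3

3


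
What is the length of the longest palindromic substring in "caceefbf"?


Input: "caceefbf"
Checking substrings for palindromes:
  [0:3] "cac" (len 3) => palindrome
  [5:8] "fbf" (len 3) => palindrome
  [3:5] "ee" (len 2) => palindrome
Longest palindromic substring: "cac" with length 3

3


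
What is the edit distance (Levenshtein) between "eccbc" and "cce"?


Computing edit distance: "eccbc" -> "cce"
DP table:
           c    c    e
      0    1    2    3
  e   1    1    2    2
  c   2    1    1    2
  c   3    2    1    2
  b   4    3    2    2
  c   5    4    3    3
Edit distance = dp[5][3] = 3

3


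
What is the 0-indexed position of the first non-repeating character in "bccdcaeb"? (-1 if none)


Input: bccdcaeb
Character frequencies:
  'a': 1
  'b': 2
  'c': 3
  'd': 1
  'e': 1
Scanning left to right for freq == 1:
  Position 0 ('b'): freq=2, skip
  Position 1 ('c'): freq=3, skip
  Position 2 ('c'): freq=3, skip
  Position 3 ('d'): unique! => answer = 3

3


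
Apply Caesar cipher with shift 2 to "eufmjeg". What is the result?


Caesar cipher: shift "eufmjeg" by 2
  'e' (pos 4) + 2 = pos 6 = 'g'
  'u' (pos 20) + 2 = pos 22 = 'w'
  'f' (pos 5) + 2 = pos 7 = 'h'
  'm' (pos 12) + 2 = pos 14 = 'o'
  'j' (pos 9) + 2 = pos 11 = 'l'
  'e' (pos 4) + 2 = pos 6 = 'g'
  'g' (pos 6) + 2 = pos 8 = 'i'
Result: gwholgi

gwholgi


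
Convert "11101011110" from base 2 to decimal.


Input: "11101011110" in base 2
Positional expansion:
  Digit '1' (value 1) x 2^10 = 1024
  Digit '1' (value 1) x 2^9 = 512
  Digit '1' (value 1) x 2^8 = 256
  Digit '0' (value 0) x 2^7 = 0
  Digit '1' (value 1) x 2^6 = 64
  Digit '0' (value 0) x 2^5 = 0
  Digit '1' (value 1) x 2^4 = 16
  Digit '1' (value 1) x 2^3 = 8
  Digit '1' (value 1) x 2^2 = 4
  Digit '1' (value 1) x 2^1 = 2
  Digit '0' (value 0) x 2^0 = 0
Sum = 1886

1886


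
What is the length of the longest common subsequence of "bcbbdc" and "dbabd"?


LCS of "bcbbdc" and "dbabd"
DP table:
           d    b    a    b    d
      0    0    0    0    0    0
  b   0    0    1    1    1    1
  c   0    0    1    1    1    1
  b   0    0    1    1    2    2
  b   0    0    1    1    2    2
  d   0    1    1    1    2    3
  c   0    1    1    1    2    3
LCS length = dp[6][5] = 3

3


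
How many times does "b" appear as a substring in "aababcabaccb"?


Searching for "b" in "aababcabaccb"
Scanning each position:
  Position 0: "a" => no
  Position 1: "a" => no
  Position 2: "b" => MATCH
  Position 3: "a" => no
  Position 4: "b" => MATCH
  Position 5: "c" => no
  Position 6: "a" => no
  Position 7: "b" => MATCH
  Position 8: "a" => no
  Position 9: "c" => no
  Position 10: "c" => no
  Position 11: "b" => MATCH
Total occurrences: 4

4


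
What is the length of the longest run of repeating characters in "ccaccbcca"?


Input: "ccaccbcca"
Scanning for longest run:
  Position 1 ('c'): continues run of 'c', length=2
  Position 2 ('a'): new char, reset run to 1
  Position 3 ('c'): new char, reset run to 1
  Position 4 ('c'): continues run of 'c', length=2
  Position 5 ('b'): new char, reset run to 1
  Position 6 ('c'): new char, reset run to 1
  Position 7 ('c'): continues run of 'c', length=2
  Position 8 ('a'): new char, reset run to 1
Longest run: 'c' with length 2

2


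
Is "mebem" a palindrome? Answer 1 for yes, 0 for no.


Input: mebem
Reversed: mebem
  Compare pos 0 ('m') with pos 4 ('m'): match
  Compare pos 1 ('e') with pos 3 ('e'): match
Result: palindrome

1


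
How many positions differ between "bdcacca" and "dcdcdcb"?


Comparing "bdcacca" and "dcdcdcb" position by position:
  Position 0: 'b' vs 'd' => DIFFER
  Position 1: 'd' vs 'c' => DIFFER
  Position 2: 'c' vs 'd' => DIFFER
  Position 3: 'a' vs 'c' => DIFFER
  Position 4: 'c' vs 'd' => DIFFER
  Position 5: 'c' vs 'c' => same
  Position 6: 'a' vs 'b' => DIFFER
Positions that differ: 6

6


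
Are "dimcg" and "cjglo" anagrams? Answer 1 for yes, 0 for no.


Strings: "dimcg", "cjglo"
Sorted first:  cdgim
Sorted second: cgjlo
Differ at position 1: 'd' vs 'g' => not anagrams

0


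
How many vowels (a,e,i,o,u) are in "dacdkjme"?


Input: dacdkjme
Checking each character:
  'd' at position 0: consonant
  'a' at position 1: vowel (running total: 1)
  'c' at position 2: consonant
  'd' at position 3: consonant
  'k' at position 4: consonant
  'j' at position 5: consonant
  'm' at position 6: consonant
  'e' at position 7: vowel (running total: 2)
Total vowels: 2

2


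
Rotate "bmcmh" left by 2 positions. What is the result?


Input: "bmcmh", rotate left by 2
First 2 characters: "bm"
Remaining characters: "cmh"
Concatenate remaining + first: "cmh" + "bm" = "cmhbm"

cmhbm


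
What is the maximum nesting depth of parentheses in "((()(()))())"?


Input: "((()(()))())"
Tracking depth:
  Position 0 '(': depth becomes 1
  Position 1 '(': depth becomes 2
  Position 2 '(': depth becomes 3
  Position 3 ')': depth becomes 2
  Position 4 '(': depth becomes 3
  Position 5 '(': depth becomes 4
  Position 6 ')': depth becomes 3
  Position 7 ')': depth becomes 2
  Position 8 ')': depth becomes 1
  Position 9 '(': depth becomes 2
  Position 10 ')': depth becomes 1
  Position 11 ')': depth becomes 0
Maximum depth reached: 4

4


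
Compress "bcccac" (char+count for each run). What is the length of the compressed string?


Input: bcccac
Runs:
  'b' x 1 => "b1"
  'c' x 3 => "c3"
  'a' x 1 => "a1"
  'c' x 1 => "c1"
Compressed: "b1c3a1c1"
Compressed length: 8

8


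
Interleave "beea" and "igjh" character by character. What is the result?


Interleaving "beea" and "igjh":
  Position 0: 'b' from first, 'i' from second => "bi"
  Position 1: 'e' from first, 'g' from second => "eg"
  Position 2: 'e' from first, 'j' from second => "ej"
  Position 3: 'a' from first, 'h' from second => "ah"
Result: biegejah

biegejah


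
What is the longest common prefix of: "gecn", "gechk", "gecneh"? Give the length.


Words: gecn, gechk, gecneh
  Position 0: all 'g' => match
  Position 1: all 'e' => match
  Position 2: all 'c' => match
  Position 3: ('n', 'h', 'n') => mismatch, stop
LCP = "gec" (length 3)

3


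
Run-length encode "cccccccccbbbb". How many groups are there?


Input: cccccccccbbbb
Scanning for consecutive runs:
  Group 1: 'c' x 9 (positions 0-8)
  Group 2: 'b' x 4 (positions 9-12)
Total groups: 2

2


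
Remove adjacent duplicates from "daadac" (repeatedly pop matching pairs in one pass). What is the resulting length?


Input: daadac
Stack-based adjacent duplicate removal:
  Read 'd': push. Stack: d
  Read 'a': push. Stack: da
  Read 'a': matches stack top 'a' => pop. Stack: d
  Read 'd': matches stack top 'd' => pop. Stack: (empty)
  Read 'a': push. Stack: a
  Read 'c': push. Stack: ac
Final stack: "ac" (length 2)

2


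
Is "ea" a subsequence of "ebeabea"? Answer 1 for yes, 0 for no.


Check if "ea" is a subsequence of "ebeabea"
Greedy scan:
  Position 0 ('e'): matches sub[0] = 'e'
  Position 1 ('b'): no match needed
  Position 2 ('e'): no match needed
  Position 3 ('a'): matches sub[1] = 'a'
  Position 4 ('b'): no match needed
  Position 5 ('e'): no match needed
  Position 6 ('a'): no match needed
All 2 characters matched => is a subsequence

1


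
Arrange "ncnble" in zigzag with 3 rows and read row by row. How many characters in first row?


Zigzag "ncnble" into 3 rows:
Placing characters:
  'n' => row 0
  'c' => row 1
  'n' => row 2
  'b' => row 1
  'l' => row 0
  'e' => row 1
Rows:
  Row 0: "nl"
  Row 1: "cbe"
  Row 2: "n"
First row length: 2

2


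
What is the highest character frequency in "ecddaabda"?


Input: ecddaabda
Character counts:
  'a': 3
  'b': 1
  'c': 1
  'd': 3
  'e': 1
Maximum frequency: 3

3


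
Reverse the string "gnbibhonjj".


Input: gnbibhonjj
Reading characters right to left:
  Position 9: 'j'
  Position 8: 'j'
  Position 7: 'n'
  Position 6: 'o'
  Position 5: 'h'
  Position 4: 'b'
  Position 3: 'i'
  Position 2: 'b'
  Position 1: 'n'
  Position 0: 'g'
Reversed: jjnohbibng

jjnohbibng


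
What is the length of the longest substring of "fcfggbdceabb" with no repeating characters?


Input: "fcfggbdceabb"
Sliding window (track last position of each char):
  Position 0 ('f'): window [0,0] length 1 -- new best
  Position 1 ('c'): window [0,1] length 2 -- new best
  Position 2 ('f'): repeat (last at 0), move window start to 1
  Position 2 ('f'): window [1,2] length 2
  Position 3 ('g'): window [1,3] length 3 -- new best
  Position 4 ('g'): repeat (last at 3), move window start to 4
  Position 4 ('g'): window [4,4] length 1
  Position 5 ('b'): window [4,5] length 2
  Position 6 ('d'): window [4,6] length 3
  Position 7 ('c'): window [4,7] length 4 -- new best
  Position 8 ('e'): window [4,8] length 5 -- new best
  Position 9 ('a'): window [4,9] length 6 -- new best
  Position 10 ('b'): repeat (last at 5), move window start to 6
  Position 10 ('b'): window [6,10] length 5
  Position 11 ('b'): repeat (last at 10), move window start to 11
  Position 11 ('b'): window [11,11] length 1
Longest substring with no repeats: "gbdcea" with length 6

6


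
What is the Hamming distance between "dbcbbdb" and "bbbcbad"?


Comparing "dbcbbdb" and "bbbcbad" position by position:
  Position 0: 'd' vs 'b' => differ
  Position 1: 'b' vs 'b' => same
  Position 2: 'c' vs 'b' => differ
  Position 3: 'b' vs 'c' => differ
  Position 4: 'b' vs 'b' => same
  Position 5: 'd' vs 'a' => differ
  Position 6: 'b' vs 'd' => differ
Total differences (Hamming distance): 5

5


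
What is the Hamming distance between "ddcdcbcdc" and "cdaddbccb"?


Comparing "ddcdcbcdc" and "cdaddbccb" position by position:
  Position 0: 'd' vs 'c' => differ
  Position 1: 'd' vs 'd' => same
  Position 2: 'c' vs 'a' => differ
  Position 3: 'd' vs 'd' => same
  Position 4: 'c' vs 'd' => differ
  Position 5: 'b' vs 'b' => same
  Position 6: 'c' vs 'c' => same
  Position 7: 'd' vs 'c' => differ
  Position 8: 'c' vs 'b' => differ
Total differences (Hamming distance): 5

5


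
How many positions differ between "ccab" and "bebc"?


Comparing "ccab" and "bebc" position by position:
  Position 0: 'c' vs 'b' => DIFFER
  Position 1: 'c' vs 'e' => DIFFER
  Position 2: 'a' vs 'b' => DIFFER
  Position 3: 'b' vs 'c' => DIFFER
Positions that differ: 4

4


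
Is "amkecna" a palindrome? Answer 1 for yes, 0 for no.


Input: amkecna
Reversed: ancekma
  Compare pos 0 ('a') with pos 6 ('a'): match
  Compare pos 1 ('m') with pos 5 ('n'): MISMATCH
  Compare pos 2 ('k') with pos 4 ('c'): MISMATCH
Result: not a palindrome

0


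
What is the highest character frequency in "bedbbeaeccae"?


Input: bedbbeaeccae
Character counts:
  'a': 2
  'b': 3
  'c': 2
  'd': 1
  'e': 4
Maximum frequency: 4

4


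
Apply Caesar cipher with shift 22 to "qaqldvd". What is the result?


Caesar cipher: shift "qaqldvd" by 22
  'q' (pos 16) + 22 = pos 12 = 'm'
  'a' (pos 0) + 22 = pos 22 = 'w'
  'q' (pos 16) + 22 = pos 12 = 'm'
  'l' (pos 11) + 22 = pos 7 = 'h'
  'd' (pos 3) + 22 = pos 25 = 'z'
  'v' (pos 21) + 22 = pos 17 = 'r'
  'd' (pos 3) + 22 = pos 25 = 'z'
Result: mwmhzrz

mwmhzrz
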